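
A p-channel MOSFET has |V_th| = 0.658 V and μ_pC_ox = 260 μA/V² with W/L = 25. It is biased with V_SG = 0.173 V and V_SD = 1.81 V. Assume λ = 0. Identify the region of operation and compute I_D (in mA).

V_SG = 0.173 V < |V_th| = 0.658 V, so the transistor is in cutoff.

Cutoff; I_D = 0 mA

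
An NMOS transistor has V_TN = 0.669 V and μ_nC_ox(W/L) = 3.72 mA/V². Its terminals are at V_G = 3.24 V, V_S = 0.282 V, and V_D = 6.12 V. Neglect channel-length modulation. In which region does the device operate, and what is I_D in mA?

V_GS = V_G − V_S = 3.24 − 0.282 = 2.96 V; V_DS = V_D − V_S = 6.12 − 0.282 = 5.84 V.
V_ov = V_GS − V_TN = 2.96 − 0.669 = 2.29 V.
Since V_DS = 5.84 V ≥ V_ov = 2.29 V, the device is in saturation.
I_D = ½ k_n V_ov² = 0.5 × 3.72 × 2.29² = 9.75 mA.

Saturation; I_D = 9.75 mA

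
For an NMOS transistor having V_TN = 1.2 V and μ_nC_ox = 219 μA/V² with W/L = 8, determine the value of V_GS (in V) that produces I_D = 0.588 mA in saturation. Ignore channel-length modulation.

k_n = μ_nC_ox · (W/L) = 1.752 mA/V².
In saturation I_D = ½ k_n (V_GS − V_TN)², so V_GS − V_TN = √(2 I_D / k_n) = √(2 × 0.588 / 1.752) = 0.819 V.
V_GS = 1.2 + 0.819 = 2.02 V.

V_GS = 2.02 V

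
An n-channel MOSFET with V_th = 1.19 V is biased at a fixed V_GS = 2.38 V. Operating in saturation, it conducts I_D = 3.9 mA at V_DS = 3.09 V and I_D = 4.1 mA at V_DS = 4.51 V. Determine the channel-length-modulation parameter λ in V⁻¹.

λ = 0.0407 V⁻¹

With V_GS fixed, I_D ∝ (1 + λ V_DS) in saturation, so I_D2/I_D1 = (1 + λ V_DS2)/(1 + λ V_DS1).
4.1/3.9 = 1.051 = (1 + 4.51 λ)/(1 + 3.09 λ).
Solving: λ (I_D1 V_DS2 − I_D2 V_DS1) = I_D2 − I_D1, so λ = (4.1 − 3.9) / (3.9 × 4.51 − 4.1 × 3.09) = 0.2 / 4.92 = 0.0407 V⁻¹.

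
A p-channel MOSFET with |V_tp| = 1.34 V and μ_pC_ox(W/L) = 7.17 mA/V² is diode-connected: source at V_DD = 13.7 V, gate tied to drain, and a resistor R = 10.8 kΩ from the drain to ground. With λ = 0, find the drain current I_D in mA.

With gate tied to drain, V_SG = V_SD ≥ V_SG − |V_tp|, so the device is in saturation.
KCL at the drain: ½ k_p (V_SG − |V_tp|)² = (V_DD − V_SG)/R.
Let x = V_SG − 1.34. Then 38.7 x² + x − 12.36 = 0, giving x = 0.552 V (positive root), so V_SG = 1.89 V.
I_D = (V_DD − V_SG)/R = (13.7 − 1.89) / 10.8 = 1.09 mA.

I_D = 1.09 mA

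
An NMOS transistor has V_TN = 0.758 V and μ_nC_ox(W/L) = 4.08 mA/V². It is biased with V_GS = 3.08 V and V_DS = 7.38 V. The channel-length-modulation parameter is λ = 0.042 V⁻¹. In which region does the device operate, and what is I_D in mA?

V_ov = V_GS − V_TN = 3.08 − 0.758 = 2.32 V.
Since V_DS = 7.38 V ≥ V_ov = 2.32 V, the device is in saturation.
I_D = ½ k_n V_ov² (1 + λ V_DS) = 0.5 × 4.08 × 2.32² × (1 + 0.042 × 7.38) = 14.4 mA.

Saturation; I_D = 14.4 mA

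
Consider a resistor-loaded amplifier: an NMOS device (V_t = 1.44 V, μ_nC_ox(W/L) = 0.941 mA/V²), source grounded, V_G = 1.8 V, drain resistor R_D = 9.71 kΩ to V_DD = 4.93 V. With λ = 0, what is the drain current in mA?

V_GS = V_G = 1.8 V, so V_ov = 1.8 − 1.44 = 0.36 V.
Assume saturation: I_D = ½ k_n V_ov² = 0.5 × 0.941 × 0.36² = 0.061 mA, giving V_DS = V_DD − I_D R_D = 4.93 − 0.061 × 9.71 = 4.34 V.
V_DS = 4.34 V ≥ V_ov = 0.36 V, confirming saturation.

I_D = 0.0610 mA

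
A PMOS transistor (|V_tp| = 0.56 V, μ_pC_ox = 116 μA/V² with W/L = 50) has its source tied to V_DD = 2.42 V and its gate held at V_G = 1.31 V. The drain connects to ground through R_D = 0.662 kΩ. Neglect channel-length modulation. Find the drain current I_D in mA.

I_D = 0.877 mA

V_SG = V_DD − V_G = 2.42 − 1.31 = 1.11 V, so V_ov = 1.11 − 0.56 = 0.55 V.
k_p = μ_pC_ox · (W/L) = 5.8 mA/V².
Assume saturation: I_D = ½ k_p V_ov² = 0.5 × 5.8 × 0.55² = 0.877 mA, giving V_SD = V_DD − I_D R_D = 2.42 − 0.877 × 0.662 = 1.84 V.
V_SD = 1.84 V ≥ V_ov = 0.55 V, confirming saturation.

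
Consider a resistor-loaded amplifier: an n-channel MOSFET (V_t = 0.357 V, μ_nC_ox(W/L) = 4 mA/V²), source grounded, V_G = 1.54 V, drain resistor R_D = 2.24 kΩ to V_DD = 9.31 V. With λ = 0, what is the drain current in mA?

I_D = 2.80 mA

V_GS = V_G = 1.54 V, so V_ov = 1.54 − 0.357 = 1.18 V.
Assume saturation: I_D = ½ k_n V_ov² = 0.5 × 4 × 1.18² = 2.8 mA, giving V_DS = V_DD − I_D R_D = 9.31 − 2.8 × 2.24 = 3.04 V.
V_DS = 3.04 V ≥ V_ov = 1.18 V, confirming saturation.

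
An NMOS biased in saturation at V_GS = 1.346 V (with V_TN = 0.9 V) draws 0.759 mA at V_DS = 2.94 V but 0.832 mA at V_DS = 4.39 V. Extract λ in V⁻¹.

With V_GS fixed, I_D ∝ (1 + λ V_DS) in saturation, so I_D2/I_D1 = (1 + λ V_DS2)/(1 + λ V_DS1).
0.832/0.759 = 1.096 = (1 + 4.39 λ)/(1 + 2.94 λ).
Solving: λ (I_D1 V_DS2 − I_D2 V_DS1) = I_D2 − I_D1, so λ = (0.832 − 0.759) / (0.759 × 4.39 − 0.832 × 2.94) = 0.073 / 0.886 = 0.0824 V⁻¹.

λ = 0.0824 V⁻¹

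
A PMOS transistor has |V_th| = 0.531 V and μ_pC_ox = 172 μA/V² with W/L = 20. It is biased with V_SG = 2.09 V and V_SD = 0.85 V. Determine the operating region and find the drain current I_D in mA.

Triode; I_D = 3.32 mA

k_p = μ_pC_ox · (W/L) = 3.44 mA/V².
V_ov = V_SG − |V_th| = 2.09 − 0.531 = 1.56 V.
Since V_SD = 0.85 V < V_ov = 1.56 V, the device is in the triode region.
I_D = k_p [V_ov · V_SD − ½ V_SD²] = 3.44 × [1.56 × 0.85 − 0.5 × 0.85²] = 3.32 mA.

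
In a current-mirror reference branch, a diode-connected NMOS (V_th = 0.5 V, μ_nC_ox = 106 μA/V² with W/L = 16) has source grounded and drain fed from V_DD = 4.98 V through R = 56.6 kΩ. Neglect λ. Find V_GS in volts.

With gate tied to drain, V_GS = V_DS ≥ V_GS − V_th, so the device is in saturation.
k_n = μ_nC_ox · (W/L) = 1.696 mA/V².
KCL at the drain: ½ k_n (V_GS − V_th)² = (V_DD − V_GS)/R.
Let x = V_GS − 0.5. Then 48 x² + x − 4.48 = 0, giving x = 0.295 V (positive root), so V_GS = 0.795 V.
I_D = (V_DD − V_GS)/R = (4.98 − 0.795) / 56.6 = 0.0739 mA.

V_GS = 0.795 V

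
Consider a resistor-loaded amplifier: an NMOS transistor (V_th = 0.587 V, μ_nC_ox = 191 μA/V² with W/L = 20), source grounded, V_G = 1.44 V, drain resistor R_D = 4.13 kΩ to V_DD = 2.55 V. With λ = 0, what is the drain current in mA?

I_D = 0.570 mA

V_GS = V_G = 1.44 V, so V_ov = 1.44 − 0.587 = 0.853 V.
k_n = μ_nC_ox · (W/L) = 3.82 mA/V².
Assume saturation: I_D = ½ k_n V_ov² = 0.5 × 3.82 × 0.853² = 1.39 mA, giving V_DS = V_DD − I_D R_D = 2.55 − 1.39 × 4.13 = -3.19 V.
But -3.19 V < V_ov = 0.853 V, so the device is actually in triode.
In triode I_D = k_n[V_ov V_DS − ½ V_DS²] and I_D = (V_DD − V_DS)/R_D. Equating: 7.89 V_DS² − 14.46 V_DS + 2.55 = 0, giving V_DS = 0.198 V (the root below V_ov).
I_D = (2.55 − 0.198) / 4.13 = 0.57 mA.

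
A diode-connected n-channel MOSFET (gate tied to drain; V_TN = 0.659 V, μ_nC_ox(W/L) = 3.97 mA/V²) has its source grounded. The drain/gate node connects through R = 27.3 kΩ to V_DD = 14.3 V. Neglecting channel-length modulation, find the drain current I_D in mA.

I_D = 0.482 mA

With gate tied to drain, V_GS = V_DS ≥ V_GS − V_TN, so the device is in saturation.
KCL at the drain: ½ k_n (V_GS − V_TN)² = (V_DD − V_GS)/R.
Let x = V_GS − 0.659. Then 54.2 x² + x − 13.64 = 0, giving x = 0.493 V (positive root), so V_GS = 1.15 V.
I_D = (V_DD − V_GS)/R = (14.3 − 1.15) / 27.3 = 0.482 mA.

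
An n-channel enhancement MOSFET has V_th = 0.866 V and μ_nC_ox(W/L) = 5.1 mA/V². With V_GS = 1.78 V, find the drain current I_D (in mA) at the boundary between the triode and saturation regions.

At the boundary V_DS = V_ov = V_GS − V_th = 1.78 − 0.866 = 0.914 V.
I_D = ½ k_n V_ov² = 0.5 × 5.1 × 0.914² = 2.13 mA.

I_D = 2.13 mA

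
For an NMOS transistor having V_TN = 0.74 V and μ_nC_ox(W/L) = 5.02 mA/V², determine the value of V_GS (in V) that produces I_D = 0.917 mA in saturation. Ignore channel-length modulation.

In saturation I_D = ½ k_n (V_GS − V_TN)², so V_GS − V_TN = √(2 I_D / k_n) = √(2 × 0.917 / 5.02) = 0.604 V.
V_GS = 0.74 + 0.604 = 1.34 V.

V_GS = 1.34 V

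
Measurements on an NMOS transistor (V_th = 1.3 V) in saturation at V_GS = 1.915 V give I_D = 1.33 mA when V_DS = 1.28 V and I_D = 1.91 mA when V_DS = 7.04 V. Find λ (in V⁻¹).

λ = 0.0838 V⁻¹

With V_GS fixed, I_D ∝ (1 + λ V_DS) in saturation, so I_D2/I_D1 = (1 + λ V_DS2)/(1 + λ V_DS1).
1.91/1.33 = 1.436 = (1 + 7.04 λ)/(1 + 1.28 λ).
Solving: λ (I_D1 V_DS2 − I_D2 V_DS1) = I_D2 − I_D1, so λ = (1.91 − 1.33) / (1.33 × 7.04 − 1.91 × 1.28) = 0.58 / 6.92 = 0.0838 V⁻¹.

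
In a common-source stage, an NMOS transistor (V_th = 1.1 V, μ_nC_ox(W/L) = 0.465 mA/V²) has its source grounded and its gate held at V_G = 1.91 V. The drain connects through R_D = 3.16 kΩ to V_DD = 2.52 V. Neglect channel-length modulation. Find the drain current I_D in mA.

I_D = 0.153 mA

V_GS = V_G = 1.91 V, so V_ov = 1.91 − 1.1 = 0.81 V.
Assume saturation: I_D = ½ k_n V_ov² = 0.5 × 0.465 × 0.81² = 0.153 mA, giving V_DS = V_DD − I_D R_D = 2.52 − 0.153 × 3.16 = 2.04 V.
V_DS = 2.04 V ≥ V_ov = 0.81 V, confirming saturation.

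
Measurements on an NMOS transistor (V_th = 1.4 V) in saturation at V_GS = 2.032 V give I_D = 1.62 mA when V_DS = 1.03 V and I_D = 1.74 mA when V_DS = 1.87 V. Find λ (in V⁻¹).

λ = 0.0970 V⁻¹

With V_GS fixed, I_D ∝ (1 + λ V_DS) in saturation, so I_D2/I_D1 = (1 + λ V_DS2)/(1 + λ V_DS1).
1.74/1.62 = 1.074 = (1 + 1.87 λ)/(1 + 1.03 λ).
Solving: λ (I_D1 V_DS2 − I_D2 V_DS1) = I_D2 − I_D1, so λ = (1.74 − 1.62) / (1.62 × 1.87 − 1.74 × 1.03) = 0.12 / 1.24 = 0.097 V⁻¹.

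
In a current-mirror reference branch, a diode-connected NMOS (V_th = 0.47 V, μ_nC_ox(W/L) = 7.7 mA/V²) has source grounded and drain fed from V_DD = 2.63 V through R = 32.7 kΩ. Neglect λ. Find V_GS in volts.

V_GS = 0.597 V

With gate tied to drain, V_GS = V_DS ≥ V_GS − V_th, so the device is in saturation.
KCL at the drain: ½ k_n (V_GS − V_th)² = (V_DD − V_GS)/R.
Let x = V_GS − 0.47. Then 126 x² + x − 2.16 = 0, giving x = 0.127 V (positive root), so V_GS = 0.597 V.
I_D = (V_DD − V_GS)/R = (2.63 − 0.597) / 32.7 = 0.0622 mA.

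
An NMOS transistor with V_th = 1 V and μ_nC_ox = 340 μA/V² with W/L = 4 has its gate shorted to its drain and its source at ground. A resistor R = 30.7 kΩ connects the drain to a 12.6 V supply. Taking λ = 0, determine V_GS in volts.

With gate tied to drain, V_GS = V_DS ≥ V_GS − V_th, so the device is in saturation.
k_n = μ_nC_ox · (W/L) = 1.36 mA/V².
KCL at the drain: ½ k_n (V_GS − V_th)² = (V_DD − V_GS)/R.
Let x = V_GS − 1. Then 20.9 x² + x − 11.6 = 0, giving x = 0.722 V (positive root), so V_GS = 1.72 V.
I_D = (V_DD − V_GS)/R = (12.6 − 1.72) / 30.7 = 0.354 mA.

V_GS = 1.72 V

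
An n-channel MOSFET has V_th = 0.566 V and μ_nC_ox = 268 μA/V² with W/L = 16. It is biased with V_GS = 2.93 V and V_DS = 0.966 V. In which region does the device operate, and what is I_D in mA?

k_n = μ_nC_ox · (W/L) = 4.288 mA/V².
V_ov = V_GS − V_th = 2.93 − 0.566 = 2.36 V.
Since V_DS = 0.966 V < V_ov = 2.36 V, the device is in the triode region.
I_D = k_n [V_ov · V_DS − ½ V_DS²] = 4.288 × [2.36 × 0.966 − 0.5 × 0.966²] = 7.79 mA.

Triode; I_D = 7.79 mA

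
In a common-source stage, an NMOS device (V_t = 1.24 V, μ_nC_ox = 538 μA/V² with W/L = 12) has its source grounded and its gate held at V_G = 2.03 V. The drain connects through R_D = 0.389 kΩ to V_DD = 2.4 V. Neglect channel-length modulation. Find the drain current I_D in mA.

I_D = 2.01 mA

V_GS = V_G = 2.03 V, so V_ov = 2.03 − 1.24 = 0.79 V.
k_n = μ_nC_ox · (W/L) = 6.456 mA/V².
Assume saturation: I_D = ½ k_n V_ov² = 0.5 × 6.456 × 0.79² = 2.01 mA, giving V_DS = V_DD − I_D R_D = 2.4 − 2.01 × 0.389 = 1.62 V.
V_DS = 1.62 V ≥ V_ov = 0.79 V, confirming saturation.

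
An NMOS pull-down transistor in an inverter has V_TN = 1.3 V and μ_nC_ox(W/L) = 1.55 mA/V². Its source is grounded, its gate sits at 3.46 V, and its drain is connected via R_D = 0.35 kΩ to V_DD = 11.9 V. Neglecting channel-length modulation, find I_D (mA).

V_GS = V_G = 3.46 V, so V_ov = 3.46 − 1.3 = 2.16 V.
Assume saturation: I_D = ½ k_n V_ov² = 0.5 × 1.55 × 2.16² = 3.62 mA, giving V_DS = V_DD − I_D R_D = 11.9 − 3.62 × 0.35 = 10.6 V.
V_DS = 10.6 V ≥ V_ov = 2.16 V, confirming saturation.

I_D = 3.62 mA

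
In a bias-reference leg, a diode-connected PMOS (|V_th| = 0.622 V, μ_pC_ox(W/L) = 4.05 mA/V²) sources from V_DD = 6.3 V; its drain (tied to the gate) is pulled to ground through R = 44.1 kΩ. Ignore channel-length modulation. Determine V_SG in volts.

With gate tied to drain, V_SG = V_SD ≥ V_SG − |V_th|, so the device is in saturation.
KCL at the drain: ½ k_p (V_SG − |V_th|)² = (V_DD − V_SG)/R.
Let x = V_SG − 0.622. Then 89.3 x² + x − 5.678 = 0, giving x = 0.247 V (positive root), so V_SG = 0.869 V.
I_D = (V_DD − V_SG)/R = (6.3 − 0.869) / 44.1 = 0.123 mA.

V_SG = 0.869 V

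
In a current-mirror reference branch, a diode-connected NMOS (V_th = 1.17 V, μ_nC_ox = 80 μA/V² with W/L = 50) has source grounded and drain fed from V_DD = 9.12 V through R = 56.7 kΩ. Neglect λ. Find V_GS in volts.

With gate tied to drain, V_GS = V_DS ≥ V_GS − V_th, so the device is in saturation.
k_n = μ_nC_ox · (W/L) = 4 mA/V².
KCL at the drain: ½ k_n (V_GS − V_th)² = (V_DD − V_GS)/R.
Let x = V_GS − 1.17. Then 113 x² + x − 7.95 = 0, giving x = 0.26 V (positive root), so V_GS = 1.43 V.
I_D = (V_DD − V_GS)/R = (9.12 − 1.43) / 56.7 = 0.136 mA.

V_GS = 1.43 V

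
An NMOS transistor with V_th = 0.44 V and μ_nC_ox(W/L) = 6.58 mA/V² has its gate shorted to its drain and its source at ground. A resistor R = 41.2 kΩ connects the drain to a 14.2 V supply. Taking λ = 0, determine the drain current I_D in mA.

With gate tied to drain, V_GS = V_DS ≥ V_GS − V_th, so the device is in saturation.
KCL at the drain: ½ k_n (V_GS − V_th)² = (V_DD − V_GS)/R.
Let x = V_GS − 0.44. Then 136 x² + x − 13.76 = 0, giving x = 0.315 V (positive root), so V_GS = 0.755 V.
I_D = (V_DD − V_GS)/R = (14.2 − 0.755) / 41.2 = 0.326 mA.

I_D = 0.326 mA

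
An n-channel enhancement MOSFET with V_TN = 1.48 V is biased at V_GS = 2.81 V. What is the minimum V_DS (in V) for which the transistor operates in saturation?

V_DS,sat = 1.33 V

The boundary between triode and saturation is V_DS = V_GS − V_TN = V_ov.
V_ov = 2.81 − 1.48 = 1.33 V.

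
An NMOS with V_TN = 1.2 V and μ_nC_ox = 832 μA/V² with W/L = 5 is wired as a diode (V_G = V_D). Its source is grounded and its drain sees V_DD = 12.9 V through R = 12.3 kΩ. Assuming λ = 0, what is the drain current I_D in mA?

With gate tied to drain, V_GS = V_DS ≥ V_GS − V_TN, so the device is in saturation.
k_n = μ_nC_ox · (W/L) = 4.16 mA/V².
KCL at the drain: ½ k_n (V_GS − V_TN)² = (V_DD − V_GS)/R.
Let x = V_GS − 1.2. Then 25.6 x² + x − 11.7 = 0, giving x = 0.657 V (positive root), so V_GS = 1.86 V.
I_D = (V_DD − V_GS)/R = (12.9 − 1.86) / 12.3 = 0.898 mA.

I_D = 0.898 mA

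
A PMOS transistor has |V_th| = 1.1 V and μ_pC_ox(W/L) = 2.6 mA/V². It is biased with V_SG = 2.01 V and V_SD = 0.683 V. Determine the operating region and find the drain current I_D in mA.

V_ov = V_SG − |V_th| = 2.01 − 1.1 = 0.91 V.
Since V_SD = 0.683 V < V_ov = 0.91 V, the device is in the triode region.
I_D = k_p [V_ov · V_SD − ½ V_SD²] = 2.6 × [0.91 × 0.683 − 0.5 × 0.683²] = 1.01 mA.

Triode; I_D = 1.01 mA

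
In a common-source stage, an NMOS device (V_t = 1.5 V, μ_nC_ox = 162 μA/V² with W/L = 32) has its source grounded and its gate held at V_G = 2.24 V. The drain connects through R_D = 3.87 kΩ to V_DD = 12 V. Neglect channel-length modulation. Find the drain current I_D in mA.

V_GS = V_G = 2.24 V, so V_ov = 2.24 − 1.5 = 0.74 V.
k_n = μ_nC_ox · (W/L) = 5.184 mA/V².
Assume saturation: I_D = ½ k_n V_ov² = 0.5 × 5.184 × 0.74² = 1.42 mA, giving V_DS = V_DD − I_D R_D = 12 − 1.42 × 3.87 = 6.51 V.
V_DS = 6.51 V ≥ V_ov = 0.74 V, confirming saturation.

I_D = 1.42 mA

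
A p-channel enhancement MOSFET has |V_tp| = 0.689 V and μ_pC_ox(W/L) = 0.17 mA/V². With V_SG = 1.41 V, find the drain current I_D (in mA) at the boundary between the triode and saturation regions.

I_D = 0.0442 mA

At the boundary V_SD = V_ov = V_SG − |V_tp| = 1.41 − 0.689 = 0.721 V.
I_D = ½ k_p V_ov² = 0.5 × 0.17 × 0.721² = 0.0442 mA.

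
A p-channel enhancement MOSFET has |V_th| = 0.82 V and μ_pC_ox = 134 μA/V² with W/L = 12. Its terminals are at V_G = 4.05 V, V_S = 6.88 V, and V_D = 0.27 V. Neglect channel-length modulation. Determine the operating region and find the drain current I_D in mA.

V_SG = V_S − V_G = 6.88 − 4.05 = 2.83 V; V_SD = V_S − V_D = 6.88 − 0.27 = 6.61 V.
k_p = μ_pC_ox · (W/L) = 1.608 mA/V².
V_ov = V_SG − |V_th| = 2.83 − 0.82 = 2.01 V.
Since V_SD = 6.61 V ≥ V_ov = 2.01 V, the device is in saturation.
I_D = ½ k_p V_ov² = 0.5 × 1.608 × 2.01² = 3.25 mA.

Saturation; I_D = 3.25 mA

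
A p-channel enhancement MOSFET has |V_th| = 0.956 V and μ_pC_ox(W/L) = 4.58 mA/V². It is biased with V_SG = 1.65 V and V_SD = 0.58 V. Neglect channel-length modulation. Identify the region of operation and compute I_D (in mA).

V_ov = V_SG − |V_th| = 1.65 − 0.956 = 0.694 V.
Since V_SD = 0.58 V < V_ov = 0.694 V, the device is in the triode region.
I_D = k_p [V_ov · V_SD − ½ V_SD²] = 4.58 × [0.694 × 0.58 − 0.5 × 0.58²] = 1.07 mA.

Triode; I_D = 1.07 mA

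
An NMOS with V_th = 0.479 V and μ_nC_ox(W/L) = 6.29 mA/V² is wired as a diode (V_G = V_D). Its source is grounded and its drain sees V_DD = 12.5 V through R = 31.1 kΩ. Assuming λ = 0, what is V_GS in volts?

V_GS = 0.824 V

With gate tied to drain, V_GS = V_DS ≥ V_GS − V_th, so the device is in saturation.
KCL at the drain: ½ k_n (V_GS − V_th)² = (V_DD − V_GS)/R.
Let x = V_GS − 0.479. Then 97.8 x² + x − 12.02 = 0, giving x = 0.345 V (positive root), so V_GS = 0.824 V.
I_D = (V_DD − V_GS)/R = (12.5 − 0.824) / 31.1 = 0.375 mA.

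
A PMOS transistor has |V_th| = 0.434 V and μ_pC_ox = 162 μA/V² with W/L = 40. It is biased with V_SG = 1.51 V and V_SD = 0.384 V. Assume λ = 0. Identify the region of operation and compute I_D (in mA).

k_p = μ_pC_ox · (W/L) = 6.48 mA/V².
V_ov = V_SG − |V_th| = 1.51 − 0.434 = 1.08 V.
Since V_SD = 0.384 V < V_ov = 1.08 V, the device is in the triode region.
I_D = k_p [V_ov · V_SD − ½ V_SD²] = 6.48 × [1.08 × 0.384 − 0.5 × 0.384²] = 2.2 mA.

Triode; I_D = 2.20 mA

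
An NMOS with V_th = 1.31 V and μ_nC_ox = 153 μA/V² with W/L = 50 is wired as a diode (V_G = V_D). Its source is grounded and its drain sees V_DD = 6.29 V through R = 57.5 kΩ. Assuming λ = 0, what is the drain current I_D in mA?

With gate tied to drain, V_GS = V_DS ≥ V_GS − V_th, so the device is in saturation.
k_n = μ_nC_ox · (W/L) = 7.65 mA/V².
KCL at the drain: ½ k_n (V_GS − V_th)² = (V_DD − V_GS)/R.
Let x = V_GS − 1.31. Then 220 x² + x − 4.98 = 0, giving x = 0.148 V (positive root), so V_GS = 1.46 V.
I_D = (V_DD − V_GS)/R = (6.29 − 1.46) / 57.5 = 0.084 mA.

I_D = 0.0840 mA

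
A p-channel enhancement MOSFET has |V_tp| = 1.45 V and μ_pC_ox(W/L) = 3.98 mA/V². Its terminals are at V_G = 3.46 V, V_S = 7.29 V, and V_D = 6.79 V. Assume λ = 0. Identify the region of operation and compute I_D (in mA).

Triode; I_D = 4.24 mA

V_SG = V_S − V_G = 7.29 − 3.46 = 3.83 V; V_SD = V_S − V_D = 7.29 − 6.79 = 0.5 V.
V_ov = V_SG − |V_tp| = 3.83 − 1.45 = 2.38 V.
Since V_SD = 0.5 V < V_ov = 2.38 V, the device is in the triode region.
I_D = k_p [V_ov · V_SD − ½ V_SD²] = 3.98 × [2.38 × 0.5 − 0.5 × 0.5²] = 4.24 mA.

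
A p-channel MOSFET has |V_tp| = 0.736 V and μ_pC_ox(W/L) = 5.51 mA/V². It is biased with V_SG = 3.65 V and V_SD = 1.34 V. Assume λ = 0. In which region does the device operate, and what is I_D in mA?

Triode; I_D = 16.6 mA

V_ov = V_SG − |V_tp| = 3.65 − 0.736 = 2.91 V.
Since V_SD = 1.34 V < V_ov = 2.91 V, the device is in the triode region.
I_D = k_p [V_ov · V_SD − ½ V_SD²] = 5.51 × [2.91 × 1.34 − 0.5 × 1.34²] = 16.6 mA.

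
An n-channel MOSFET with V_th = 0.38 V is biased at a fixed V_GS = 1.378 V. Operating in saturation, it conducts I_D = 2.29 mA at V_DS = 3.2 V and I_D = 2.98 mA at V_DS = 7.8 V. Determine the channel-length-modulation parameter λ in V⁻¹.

λ = 0.0829 V⁻¹

With V_GS fixed, I_D ∝ (1 + λ V_DS) in saturation, so I_D2/I_D1 = (1 + λ V_DS2)/(1 + λ V_DS1).
2.98/2.29 = 1.301 = (1 + 7.8 λ)/(1 + 3.2 λ).
Solving: λ (I_D1 V_DS2 − I_D2 V_DS1) = I_D2 − I_D1, so λ = (2.98 − 2.29) / (2.29 × 7.8 − 2.98 × 3.2) = 0.69 / 8.33 = 0.0829 V⁻¹.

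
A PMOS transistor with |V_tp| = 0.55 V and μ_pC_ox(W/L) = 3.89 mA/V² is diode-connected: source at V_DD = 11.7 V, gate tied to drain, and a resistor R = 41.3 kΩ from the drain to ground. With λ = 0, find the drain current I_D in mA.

I_D = 0.261 mA

With gate tied to drain, V_SG = V_SD ≥ V_SG − |V_tp|, so the device is in saturation.
KCL at the drain: ½ k_p (V_SG − |V_tp|)² = (V_DD − V_SG)/R.
Let x = V_SG − 0.55. Then 80.3 x² + x − 11.15 = 0, giving x = 0.366 V (positive root), so V_SG = 0.916 V.
I_D = (V_DD − V_SG)/R = (11.7 − 0.916) / 41.3 = 0.261 mA.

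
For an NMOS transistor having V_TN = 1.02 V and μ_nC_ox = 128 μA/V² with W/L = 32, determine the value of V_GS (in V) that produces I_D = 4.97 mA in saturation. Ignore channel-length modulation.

V_GS = 2.58 V

k_n = μ_nC_ox · (W/L) = 4.096 mA/V².
In saturation I_D = ½ k_n (V_GS − V_TN)², so V_GS − V_TN = √(2 I_D / k_n) = √(2 × 4.97 / 4.096) = 1.56 V.
V_GS = 1.02 + 1.56 = 2.58 V.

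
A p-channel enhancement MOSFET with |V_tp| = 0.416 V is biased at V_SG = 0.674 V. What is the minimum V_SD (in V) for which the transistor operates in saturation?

The boundary between triode and saturation is V_SD = V_SG − |V_tp| = V_ov.
V_ov = 0.674 − 0.416 = 0.258 V.

V_SD,sat = 0.258 V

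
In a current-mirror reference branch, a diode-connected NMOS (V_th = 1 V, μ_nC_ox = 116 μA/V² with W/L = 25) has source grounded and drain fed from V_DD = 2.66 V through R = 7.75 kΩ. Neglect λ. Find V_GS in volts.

With gate tied to drain, V_GS = V_DS ≥ V_GS − V_th, so the device is in saturation.
k_n = μ_nC_ox · (W/L) = 2.9 mA/V².
KCL at the drain: ½ k_n (V_GS − V_th)² = (V_DD − V_GS)/R.
Let x = V_GS − 1. Then 11.2 x² + x − 1.66 = 0, giving x = 0.342 V (positive root), so V_GS = 1.34 V.
I_D = (V_DD − V_GS)/R = (2.66 − 1.34) / 7.75 = 0.17 mA.

V_GS = 1.34 V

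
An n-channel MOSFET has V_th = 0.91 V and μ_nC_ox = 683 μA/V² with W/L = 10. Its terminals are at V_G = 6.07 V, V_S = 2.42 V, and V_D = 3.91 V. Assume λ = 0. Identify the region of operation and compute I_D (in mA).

Triode; I_D = 20.3 mA

V_GS = V_G − V_S = 6.07 − 2.42 = 3.65 V; V_DS = V_D − V_S = 3.91 − 2.42 = 1.49 V.
k_n = μ_nC_ox · (W/L) = 6.83 mA/V².
V_ov = V_GS − V_th = 3.65 − 0.91 = 2.74 V.
Since V_DS = 1.49 V < V_ov = 2.74 V, the device is in the triode region.
I_D = k_n [V_ov · V_DS − ½ V_DS²] = 6.83 × [2.74 × 1.49 − 0.5 × 1.49²] = 20.3 mA.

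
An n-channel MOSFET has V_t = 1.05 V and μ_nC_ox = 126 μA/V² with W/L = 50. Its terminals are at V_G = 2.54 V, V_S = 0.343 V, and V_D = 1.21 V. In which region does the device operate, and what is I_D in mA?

V_GS = V_G − V_S = 2.54 − 0.343 = 2.2 V; V_DS = V_D − V_S = 1.21 − 0.343 = 0.867 V.
k_n = μ_nC_ox · (W/L) = 6.3 mA/V².
V_ov = V_GS − V_t = 2.2 − 1.05 = 1.15 V.
Since V_DS = 0.867 V < V_ov = 1.15 V, the device is in the triode region.
I_D = k_n [V_ov · V_DS − ½ V_DS²] = 6.3 × [1.15 × 0.867 − 0.5 × 0.867²] = 3.9 mA.

Triode; I_D = 3.90 mA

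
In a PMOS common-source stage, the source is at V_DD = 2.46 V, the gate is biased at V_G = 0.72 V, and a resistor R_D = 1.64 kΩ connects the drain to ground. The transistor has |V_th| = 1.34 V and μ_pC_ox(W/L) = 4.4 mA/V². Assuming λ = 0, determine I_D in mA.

I_D = 0.352 mA

V_SG = V_DD − V_G = 2.46 − 0.72 = 1.74 V, so V_ov = 1.74 − 1.34 = 0.4 V.
Assume saturation: I_D = ½ k_p V_ov² = 0.5 × 4.4 × 0.4² = 0.352 mA, giving V_SD = V_DD − I_D R_D = 2.46 − 0.352 × 1.64 = 1.88 V.
V_SD = 1.88 V ≥ V_ov = 0.4 V, confirming saturation.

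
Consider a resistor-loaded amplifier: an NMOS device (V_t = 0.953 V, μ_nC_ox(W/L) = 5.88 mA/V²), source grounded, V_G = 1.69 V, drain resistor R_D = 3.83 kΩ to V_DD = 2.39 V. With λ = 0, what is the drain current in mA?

V_GS = V_G = 1.69 V, so V_ov = 1.69 − 0.953 = 0.737 V.
Assume saturation: I_D = ½ k_n V_ov² = 0.5 × 5.88 × 0.737² = 1.6 mA, giving V_DS = V_DD − I_D R_D = 2.39 − 1.6 × 3.83 = -3.73 V.
But -3.73 V < V_ov = 0.737 V, so the device is actually in triode.
In triode I_D = k_n[V_ov V_DS − ½ V_DS²] and I_D = (V_DD − V_DS)/R_D. Equating: 11.3 V_DS² − 17.6 V_DS + 2.39 = 0, giving V_DS = 0.15 V (the root below V_ov).
I_D = (2.39 − 0.15) / 3.83 = 0.585 mA.

I_D = 0.585 mA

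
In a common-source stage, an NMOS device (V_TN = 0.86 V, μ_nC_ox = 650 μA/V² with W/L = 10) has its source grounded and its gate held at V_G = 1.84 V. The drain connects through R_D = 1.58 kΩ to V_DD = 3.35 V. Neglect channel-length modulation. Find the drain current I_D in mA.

V_GS = V_G = 1.84 V, so V_ov = 1.84 − 0.86 = 0.98 V.
k_n = μ_nC_ox · (W/L) = 6.5 mA/V².
Assume saturation: I_D = ½ k_n V_ov² = 0.5 × 6.5 × 0.98² = 3.12 mA, giving V_DS = V_DD − I_D R_D = 3.35 − 3.12 × 1.58 = -1.58 V.
But -1.58 V < V_ov = 0.98 V, so the device is actually in triode.
In triode I_D = k_n[V_ov V_DS − ½ V_DS²] and I_D = (V_DD − V_DS)/R_D. Equating: 5.13 V_DS² − 11.06 V_DS + 3.35 = 0, giving V_DS = 0.364 V (the root below V_ov).
I_D = (3.35 − 0.364) / 1.58 = 1.89 mA.

I_D = 1.89 mA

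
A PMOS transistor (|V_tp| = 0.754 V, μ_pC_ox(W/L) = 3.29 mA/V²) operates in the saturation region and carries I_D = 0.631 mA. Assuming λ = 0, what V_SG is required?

V_SG = 1.37 V

In saturation I_D = ½ k_p (V_SG − |V_tp|)², so V_SG − |V_tp| = √(2 I_D / k_p) = √(2 × 0.631 / 3.29) = 0.619 V.
V_SG = 0.754 + 0.619 = 1.37 V.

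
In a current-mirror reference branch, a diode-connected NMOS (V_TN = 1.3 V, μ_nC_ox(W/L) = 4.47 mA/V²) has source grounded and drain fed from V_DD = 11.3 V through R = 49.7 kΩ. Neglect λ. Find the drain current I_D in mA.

With gate tied to drain, V_GS = V_DS ≥ V_GS − V_TN, so the device is in saturation.
KCL at the drain: ½ k_n (V_GS − V_TN)² = (V_DD − V_GS)/R.
Let x = V_GS − 1.3. Then 111 x² + x − 10 = 0, giving x = 0.296 V (positive root), so V_GS = 1.6 V.
I_D = (V_DD − V_GS)/R = (11.3 − 1.6) / 49.7 = 0.195 mA.

I_D = 0.195 mA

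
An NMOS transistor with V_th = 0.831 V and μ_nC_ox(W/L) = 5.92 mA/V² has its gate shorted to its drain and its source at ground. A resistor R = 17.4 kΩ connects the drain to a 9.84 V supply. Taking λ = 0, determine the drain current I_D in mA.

I_D = 0.494 mA

With gate tied to drain, V_GS = V_DS ≥ V_GS − V_th, so the device is in saturation.
KCL at the drain: ½ k_n (V_GS − V_th)² = (V_DD − V_GS)/R.
Let x = V_GS − 0.831. Then 51.5 x² + x − 9.009 = 0, giving x = 0.409 V (positive root), so V_GS = 1.24 V.
I_D = (V_DD − V_GS)/R = (9.84 − 1.24) / 17.4 = 0.494 mA.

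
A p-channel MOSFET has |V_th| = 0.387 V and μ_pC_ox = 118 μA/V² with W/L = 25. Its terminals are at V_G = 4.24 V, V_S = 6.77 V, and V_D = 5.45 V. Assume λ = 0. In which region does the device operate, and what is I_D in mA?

Triode; I_D = 5.77 mA

V_SG = V_S − V_G = 6.77 − 4.24 = 2.53 V; V_SD = V_S − V_D = 6.77 − 5.45 = 1.32 V.
k_p = μ_pC_ox · (W/L) = 2.95 mA/V².
V_ov = V_SG − |V_th| = 2.53 − 0.387 = 2.14 V.
Since V_SD = 1.32 V < V_ov = 2.14 V, the device is in the triode region.
I_D = k_p [V_ov · V_SD − ½ V_SD²] = 2.95 × [2.14 × 1.32 − 0.5 × 1.32²] = 5.77 mA.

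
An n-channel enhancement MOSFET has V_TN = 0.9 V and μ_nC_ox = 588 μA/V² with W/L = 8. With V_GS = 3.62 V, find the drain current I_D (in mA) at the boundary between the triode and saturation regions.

At the boundary V_DS = V_ov = V_GS − V_TN = 3.62 − 0.9 = 2.72 V.
k_n = μ_nC_ox · (W/L) = 4.704 mA/V².
I_D = ½ k_n V_ov² = 0.5 × 4.704 × 2.72² = 17.4 mA.

I_D = 17.4 mA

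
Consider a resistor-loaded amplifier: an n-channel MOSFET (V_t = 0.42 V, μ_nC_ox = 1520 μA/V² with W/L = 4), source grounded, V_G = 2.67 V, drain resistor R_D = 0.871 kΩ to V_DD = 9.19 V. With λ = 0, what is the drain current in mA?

V_GS = V_G = 2.67 V, so V_ov = 2.67 − 0.42 = 2.25 V.
k_n = μ_nC_ox · (W/L) = 6.08 mA/V².
Assume saturation: I_D = ½ k_n V_ov² = 0.5 × 6.08 × 2.25² = 15.4 mA, giving V_DS = V_DD − I_D R_D = 9.19 − 15.4 × 0.871 = -4.21 V.
But -4.21 V < V_ov = 2.25 V, so the device is actually in triode.
In triode I_D = k_n[V_ov V_DS − ½ V_DS²] and I_D = (V_DD − V_DS)/R_D. Equating: 2.65 V_DS² − 12.92 V_DS + 9.19 = 0, giving V_DS = 0.865 V (the root below V_ov).
I_D = (9.19 − 0.865) / 0.871 = 9.56 mA.

I_D = 9.56 mA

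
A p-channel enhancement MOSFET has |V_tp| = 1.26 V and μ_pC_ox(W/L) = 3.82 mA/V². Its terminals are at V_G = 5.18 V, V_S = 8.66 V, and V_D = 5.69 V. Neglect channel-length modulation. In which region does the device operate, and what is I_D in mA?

Saturation; I_D = 9.41 mA

V_SG = V_S − V_G = 8.66 − 5.18 = 3.48 V; V_SD = V_S − V_D = 8.66 − 5.69 = 2.97 V.
V_ov = V_SG − |V_tp| = 3.48 − 1.26 = 2.22 V.
Since V_SD = 2.97 V ≥ V_ov = 2.22 V, the device is in saturation.
I_D = ½ k_p V_ov² = 0.5 × 3.82 × 2.22² = 9.41 mA.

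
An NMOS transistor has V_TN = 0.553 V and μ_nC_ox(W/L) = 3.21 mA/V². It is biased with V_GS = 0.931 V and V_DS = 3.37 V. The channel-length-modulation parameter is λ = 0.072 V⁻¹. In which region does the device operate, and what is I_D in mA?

Saturation; I_D = 0.285 mA

V_ov = V_GS − V_TN = 0.931 − 0.553 = 0.378 V.
Since V_DS = 3.37 V ≥ V_ov = 0.378 V, the device is in saturation.
I_D = ½ k_n V_ov² (1 + λ V_DS) = 0.5 × 3.21 × 0.378² × (1 + 0.072 × 3.37) = 0.285 mA.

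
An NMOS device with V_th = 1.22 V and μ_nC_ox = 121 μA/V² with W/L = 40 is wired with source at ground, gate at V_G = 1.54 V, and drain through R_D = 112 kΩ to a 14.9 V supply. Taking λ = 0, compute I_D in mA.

I_D = 0.132 mA

V_GS = V_G = 1.54 V, so V_ov = 1.54 − 1.22 = 0.32 V.
k_n = μ_nC_ox · (W/L) = 4.84 mA/V².
Assume saturation: I_D = ½ k_n V_ov² = 0.5 × 4.84 × 0.32² = 0.248 mA, giving V_DS = V_DD − I_D R_D = 14.9 − 0.248 × 112 = -12.9 V.
But -12.9 V < V_ov = 0.32 V, so the device is actually in triode.
In triode I_D = k_n[V_ov V_DS − ½ V_DS²] and I_D = (V_DD − V_DS)/R_D. Equating: 271 V_DS² − 174.5 V_DS + 14.9 = 0, giving V_DS = 0.101 V (the root below V_ov).
I_D = (14.9 − 0.101) / 112 = 0.132 mA.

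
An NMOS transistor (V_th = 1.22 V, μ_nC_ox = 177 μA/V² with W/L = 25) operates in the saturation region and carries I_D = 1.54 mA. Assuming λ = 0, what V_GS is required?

k_n = μ_nC_ox · (W/L) = 4.425 mA/V².
In saturation I_D = ½ k_n (V_GS − V_th)², so V_GS − V_th = √(2 I_D / k_n) = √(2 × 1.54 / 4.425) = 0.834 V.
V_GS = 1.22 + 0.834 = 2.05 V.

V_GS = 2.05 V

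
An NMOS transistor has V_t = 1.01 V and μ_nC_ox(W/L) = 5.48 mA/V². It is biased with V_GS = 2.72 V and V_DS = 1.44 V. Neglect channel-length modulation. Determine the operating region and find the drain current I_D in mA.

Triode; I_D = 7.81 mA

V_ov = V_GS − V_t = 2.72 − 1.01 = 1.71 V.
Since V_DS = 1.44 V < V_ov = 1.71 V, the device is in the triode region.
I_D = k_n [V_ov · V_DS − ½ V_DS²] = 5.48 × [1.71 × 1.44 − 0.5 × 1.44²] = 7.81 mA.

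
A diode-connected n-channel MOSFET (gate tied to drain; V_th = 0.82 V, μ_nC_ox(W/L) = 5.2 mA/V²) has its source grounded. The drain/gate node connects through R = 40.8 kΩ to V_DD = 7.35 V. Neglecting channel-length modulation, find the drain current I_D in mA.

With gate tied to drain, V_GS = V_DS ≥ V_GS − V_th, so the device is in saturation.
KCL at the drain: ½ k_n (V_GS − V_th)² = (V_DD − V_GS)/R.
Let x = V_GS − 0.82. Then 106 x² + x − 6.53 = 0, giving x = 0.243 V (positive root), so V_GS = 1.06 V.
I_D = (V_DD − V_GS)/R = (7.35 − 1.06) / 40.8 = 0.154 mA.

I_D = 0.154 mA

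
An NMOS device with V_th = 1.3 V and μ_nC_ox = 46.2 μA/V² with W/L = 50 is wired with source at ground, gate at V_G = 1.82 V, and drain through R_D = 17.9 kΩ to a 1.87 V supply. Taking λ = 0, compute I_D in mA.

V_GS = V_G = 1.82 V, so V_ov = 1.82 − 1.3 = 0.52 V.
k_n = μ_nC_ox · (W/L) = 2.31 mA/V².
Assume saturation: I_D = ½ k_n V_ov² = 0.5 × 2.31 × 0.52² = 0.312 mA, giving V_DS = V_DD − I_D R_D = 1.87 − 0.312 × 17.9 = -3.72 V.
But -3.72 V < V_ov = 0.52 V, so the device is actually in triode.
In triode I_D = k_n[V_ov V_DS − ½ V_DS²] and I_D = (V_DD − V_DS)/R_D. Equating: 20.7 V_DS² − 22.5 V_DS + 1.87 = 0, giving V_DS = 0.0907 V (the root below V_ov).
I_D = (1.87 − 0.0907) / 17.9 = 0.0994 mA.

I_D = 0.0994 mA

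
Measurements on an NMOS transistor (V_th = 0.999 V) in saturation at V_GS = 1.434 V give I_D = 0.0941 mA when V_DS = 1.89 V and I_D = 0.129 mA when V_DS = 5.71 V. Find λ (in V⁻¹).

With V_GS fixed, I_D ∝ (1 + λ V_DS) in saturation, so I_D2/I_D1 = (1 + λ V_DS2)/(1 + λ V_DS1).
0.129/0.0941 = 1.371 = (1 + 5.71 λ)/(1 + 1.89 λ).
Solving: λ (I_D1 V_DS2 − I_D2 V_DS1) = I_D2 − I_D1, so λ = (0.129 − 0.0941) / (0.0941 × 5.71 − 0.129 × 1.89) = 0.0349 / 0.294 = 0.119 V⁻¹.

λ = 0.119 V⁻¹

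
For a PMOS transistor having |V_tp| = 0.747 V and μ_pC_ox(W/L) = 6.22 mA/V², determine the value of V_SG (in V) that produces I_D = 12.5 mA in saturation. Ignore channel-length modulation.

V_SG = 2.75 V

In saturation I_D = ½ k_p (V_SG − |V_tp|)², so V_SG − |V_tp| = √(2 I_D / k_p) = √(2 × 12.5 / 6.22) = 2 V.
V_SG = 0.747 + 2 = 2.75 V.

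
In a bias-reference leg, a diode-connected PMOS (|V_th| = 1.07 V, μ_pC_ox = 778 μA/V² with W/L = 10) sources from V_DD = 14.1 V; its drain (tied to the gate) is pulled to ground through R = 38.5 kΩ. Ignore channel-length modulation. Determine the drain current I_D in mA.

I_D = 0.331 mA

With gate tied to drain, V_SG = V_SD ≥ V_SG − |V_th|, so the device is in saturation.
k_p = μ_pC_ox · (W/L) = 7.78 mA/V².
KCL at the drain: ½ k_p (V_SG − |V_th|)² = (V_DD − V_SG)/R.
Let x = V_SG − 1.07. Then 150 x² + x − 13.03 = 0, giving x = 0.292 V (positive root), so V_SG = 1.36 V.
I_D = (V_DD − V_SG)/R = (14.1 − 1.36) / 38.5 = 0.331 mA.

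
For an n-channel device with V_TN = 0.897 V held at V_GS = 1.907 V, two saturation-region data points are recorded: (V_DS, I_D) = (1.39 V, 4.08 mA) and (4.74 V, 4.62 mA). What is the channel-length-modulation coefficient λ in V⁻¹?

With V_GS fixed, I_D ∝ (1 + λ V_DS) in saturation, so I_D2/I_D1 = (1 + λ V_DS2)/(1 + λ V_DS1).
4.62/4.08 = 1.132 = (1 + 4.74 λ)/(1 + 1.39 λ).
Solving: λ (I_D1 V_DS2 − I_D2 V_DS1) = I_D2 − I_D1, so λ = (4.62 − 4.08) / (4.08 × 4.74 − 4.62 × 1.39) = 0.54 / 12.9 = 0.0418 V⁻¹.

λ = 0.0418 V⁻¹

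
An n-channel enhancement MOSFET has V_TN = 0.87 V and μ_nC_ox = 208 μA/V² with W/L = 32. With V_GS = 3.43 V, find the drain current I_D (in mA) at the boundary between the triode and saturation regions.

At the boundary V_DS = V_ov = V_GS − V_TN = 3.43 − 0.87 = 2.56 V.
k_n = μ_nC_ox · (W/L) = 6.656 mA/V².
I_D = ½ k_n V_ov² = 0.5 × 6.656 × 2.56² = 21.8 mA.

I_D = 21.8 mA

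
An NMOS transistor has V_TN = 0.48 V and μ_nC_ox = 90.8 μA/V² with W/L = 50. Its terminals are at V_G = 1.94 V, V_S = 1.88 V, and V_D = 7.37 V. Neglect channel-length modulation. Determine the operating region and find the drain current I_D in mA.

Cutoff; I_D = 0 mA

V_GS = V_G − V_S = 1.94 − 1.88 = 0.06 V; V_DS = V_D − V_S = 7.37 − 1.88 = 5.49 V.
V_GS = 0.06 V < V_TN = 0.48 V, so the transistor is in cutoff.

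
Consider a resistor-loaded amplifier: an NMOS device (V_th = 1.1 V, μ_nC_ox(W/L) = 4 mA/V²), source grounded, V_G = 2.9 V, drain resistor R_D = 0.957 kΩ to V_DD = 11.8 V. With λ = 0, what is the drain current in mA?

I_D = 6.48 mA

V_GS = V_G = 2.9 V, so V_ov = 2.9 − 1.1 = 1.8 V.
Assume saturation: I_D = ½ k_n V_ov² = 0.5 × 4 × 1.8² = 6.48 mA, giving V_DS = V_DD − I_D R_D = 11.8 − 6.48 × 0.957 = 5.6 V.
V_DS = 5.6 V ≥ V_ov = 1.8 V, confirming saturation.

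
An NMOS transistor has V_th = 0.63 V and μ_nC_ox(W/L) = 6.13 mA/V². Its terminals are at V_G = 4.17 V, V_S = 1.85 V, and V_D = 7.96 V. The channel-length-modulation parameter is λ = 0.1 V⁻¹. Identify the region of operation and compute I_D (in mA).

V_GS = V_G − V_S = 4.17 − 1.85 = 2.32 V; V_DS = V_D − V_S = 7.96 − 1.85 = 6.11 V.
V_ov = V_GS − V_th = 2.32 − 0.63 = 1.69 V.
Since V_DS = 6.11 V ≥ V_ov = 1.69 V, the device is in saturation.
I_D = ½ k_n V_ov² (1 + λ V_DS) = 0.5 × 6.13 × 1.69² × (1 + 0.1 × 6.11) = 14.1 mA.

Saturation; I_D = 14.1 mA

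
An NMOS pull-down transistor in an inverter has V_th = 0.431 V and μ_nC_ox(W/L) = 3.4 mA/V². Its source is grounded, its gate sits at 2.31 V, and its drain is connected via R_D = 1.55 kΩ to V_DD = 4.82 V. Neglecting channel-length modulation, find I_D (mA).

V_GS = V_G = 2.31 V, so V_ov = 2.31 − 0.431 = 1.88 V.
Assume saturation: I_D = ½ k_n V_ov² = 0.5 × 3.4 × 1.88² = 6 mA, giving V_DS = V_DD − I_D R_D = 4.82 − 6 × 1.55 = -4.48 V.
But -4.48 V < V_ov = 1.88 V, so the device is actually in triode.
In triode I_D = k_n[V_ov V_DS − ½ V_DS²] and I_D = (V_DD − V_DS)/R_D. Equating: 2.63 V_DS² − 10.9 V_DS + 4.82 = 0, giving V_DS = 0.503 V (the root below V_ov).
I_D = (4.82 − 0.503) / 1.55 = 2.78 mA.

I_D = 2.78 mA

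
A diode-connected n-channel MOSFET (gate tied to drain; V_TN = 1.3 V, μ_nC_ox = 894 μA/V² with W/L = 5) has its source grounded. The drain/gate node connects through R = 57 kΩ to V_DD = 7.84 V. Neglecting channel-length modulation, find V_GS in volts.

V_GS = 1.52 V

With gate tied to drain, V_GS = V_DS ≥ V_GS − V_TN, so the device is in saturation.
k_n = μ_nC_ox · (W/L) = 4.47 mA/V².
KCL at the drain: ½ k_n (V_GS − V_TN)² = (V_DD − V_GS)/R.
Let x = V_GS − 1.3. Then 127 x² + x − 6.54 = 0, giving x = 0.223 V (positive root), so V_GS = 1.52 V.
I_D = (V_DD − V_GS)/R = (7.84 − 1.52) / 57 = 0.111 mA.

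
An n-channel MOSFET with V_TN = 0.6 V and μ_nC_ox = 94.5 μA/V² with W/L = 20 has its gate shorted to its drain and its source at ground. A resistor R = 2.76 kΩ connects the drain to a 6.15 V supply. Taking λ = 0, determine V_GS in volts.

V_GS = 1.88 V

With gate tied to drain, V_GS = V_DS ≥ V_GS − V_TN, so the device is in saturation.
k_n = μ_nC_ox · (W/L) = 1.89 mA/V².
KCL at the drain: ½ k_n (V_GS − V_TN)² = (V_DD − V_GS)/R.
Let x = V_GS − 0.6. Then 2.61 x² + x − 5.55 = 0, giving x = 1.28 V (positive root), so V_GS = 1.88 V.
I_D = (V_DD − V_GS)/R = (6.15 − 1.88) / 2.76 = 1.55 mA.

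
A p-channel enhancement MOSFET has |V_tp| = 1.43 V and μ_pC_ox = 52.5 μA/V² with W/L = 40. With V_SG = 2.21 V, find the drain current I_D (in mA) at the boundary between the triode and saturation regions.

At the boundary V_SD = V_ov = V_SG − |V_tp| = 2.21 − 1.43 = 0.78 V.
k_p = μ_pC_ox · (W/L) = 2.1 mA/V².
I_D = ½ k_p V_ov² = 0.5 × 2.1 × 0.78² = 0.639 mA.

I_D = 0.639 mA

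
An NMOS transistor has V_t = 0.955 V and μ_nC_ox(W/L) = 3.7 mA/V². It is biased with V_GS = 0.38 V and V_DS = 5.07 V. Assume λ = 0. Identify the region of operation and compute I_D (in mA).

V_GS = 0.38 V < V_t = 0.955 V, so the transistor is in cutoff.

Cutoff; I_D = 0 mA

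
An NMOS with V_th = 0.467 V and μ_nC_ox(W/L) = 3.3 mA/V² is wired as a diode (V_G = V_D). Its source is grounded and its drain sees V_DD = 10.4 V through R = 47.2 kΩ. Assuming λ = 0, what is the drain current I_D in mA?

With gate tied to drain, V_GS = V_DS ≥ V_GS − V_th, so the device is in saturation.
KCL at the drain: ½ k_n (V_GS − V_th)² = (V_DD − V_GS)/R.
Let x = V_GS − 0.467. Then 77.9 x² + x − 9.933 = 0, giving x = 0.351 V (positive root), so V_GS = 0.818 V.
I_D = (V_DD − V_GS)/R = (10.4 − 0.818) / 47.2 = 0.203 mA.

I_D = 0.203 mA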